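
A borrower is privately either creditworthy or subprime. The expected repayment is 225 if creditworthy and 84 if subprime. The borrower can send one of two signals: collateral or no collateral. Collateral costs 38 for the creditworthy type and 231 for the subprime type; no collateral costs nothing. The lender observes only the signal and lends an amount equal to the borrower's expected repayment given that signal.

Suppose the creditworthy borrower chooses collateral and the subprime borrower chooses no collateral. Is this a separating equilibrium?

Yes

If types separate, collateral earns payment 225 and no collateral earns 84.
Creditworthy: collateral gives 225 − 38 = 187; no collateral gives 84 − 0 = 84. No deviation. ✓
Subprime: no collateral gives 84 − 0 = 84; collateral gives 225 − 231 = -6. No deviation. ✓
Neither type gains from mimicking the other.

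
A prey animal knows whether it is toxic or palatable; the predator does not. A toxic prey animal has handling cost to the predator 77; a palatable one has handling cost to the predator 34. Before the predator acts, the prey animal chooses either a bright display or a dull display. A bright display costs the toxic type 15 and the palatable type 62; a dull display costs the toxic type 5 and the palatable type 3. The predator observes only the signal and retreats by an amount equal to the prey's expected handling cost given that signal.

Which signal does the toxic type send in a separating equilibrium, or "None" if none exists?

bright display

Try toxic → bright display, palatable → dull display:
  Under separation the predator infers type exactly: bright display → toxic (pays 77), dull display → palatable (pays 34).
  Toxic: bright display gives 77 − 15 = 62; dull display gives 34 − 5 = 29. No deviation. ✓
  Palatable: dull display gives 34 − 3 = 31; bright display gives 77 − 62 = 15. No deviation. ✓
Both hold — the toxic type sends bright display.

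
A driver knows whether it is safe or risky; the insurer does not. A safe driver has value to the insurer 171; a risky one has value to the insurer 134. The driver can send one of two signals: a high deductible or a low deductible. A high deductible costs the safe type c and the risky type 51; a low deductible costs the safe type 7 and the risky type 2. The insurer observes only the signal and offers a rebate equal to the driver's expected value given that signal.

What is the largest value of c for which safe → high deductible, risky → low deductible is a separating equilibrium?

Under separation: high deductible → safe (pays 171); low deductible → risky (pays 134).
Risky: 134 − 2 = 132 ≥ 171 − 51 = 120. Holds regardless of c. ✓
Safe: 171 − c ≥ 134 − 7, so c ≤ 171 − 127 = 44.

44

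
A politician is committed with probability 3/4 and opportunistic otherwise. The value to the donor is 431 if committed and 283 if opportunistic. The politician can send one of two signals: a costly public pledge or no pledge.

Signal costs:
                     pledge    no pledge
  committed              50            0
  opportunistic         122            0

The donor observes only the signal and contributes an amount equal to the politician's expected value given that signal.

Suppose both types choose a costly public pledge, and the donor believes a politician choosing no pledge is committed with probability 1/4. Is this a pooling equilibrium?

No

At the pooled signal (pledge) the donor holds the prior 3/4 and pays 3/4·431 + 1/4·283 = 394. Off-path (no pledge) belief 1/4 gives 1/4·431 + 3/4·283 = 320.
Committed: pledge gives 394 − 50 = 344; no pledge gives 320 − 0 = 320. Stays. ✓
Opportunistic: pledge gives 394 − 122 = 272; no pledge gives 320 − 0 = 320. Deviates. ✗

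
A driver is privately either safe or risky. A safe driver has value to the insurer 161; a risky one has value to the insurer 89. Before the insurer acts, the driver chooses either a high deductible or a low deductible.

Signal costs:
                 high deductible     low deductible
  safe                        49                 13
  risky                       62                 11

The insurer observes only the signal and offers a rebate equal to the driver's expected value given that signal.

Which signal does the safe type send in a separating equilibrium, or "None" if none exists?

Try safe → high deductible, risky → low deductible:
  If types separate, high deductible earns payment 161 and low deductible earns 89.
  Safe: high deductible gives 161 − 49 = 112; low deductible gives 89 − 13 = 76. No deviation. ✓
  Risky: low deductible gives 89 − 11 = 78; high deductible gives 161 − 62 = 99. Would deviate. ✗
Try safe → low deductible, risky → high deductible:
  If types separate, low deductible earns payment 161 and high deductible earns 89.
  Safe: low deductible gives 161 − 13 = 148; high deductible gives 89 − 49 = 40. No deviation. ✓
  Risky: high deductible gives 89 − 62 = 27; low deductible gives 161 − 11 = 150. Would deviate. ✗
Neither assignment is incentive-compatible.

None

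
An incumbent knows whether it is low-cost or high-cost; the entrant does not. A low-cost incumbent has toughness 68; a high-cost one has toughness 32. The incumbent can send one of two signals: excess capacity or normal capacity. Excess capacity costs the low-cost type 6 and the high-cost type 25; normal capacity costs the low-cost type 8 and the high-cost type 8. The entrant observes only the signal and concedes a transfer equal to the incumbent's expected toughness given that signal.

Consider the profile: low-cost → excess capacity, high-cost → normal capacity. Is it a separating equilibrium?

Under separation the entrant infers type exactly: excess capacity → low-cost (pays 68), normal capacity → high-cost (pays 32).
Low-cost: excess capacity gives 68 − 6 = 62; normal capacity gives 32 − 8 = 24. No deviation. ✓
High-cost: normal capacity gives 32 − 8 = 24; excess capacity gives 68 − 25 = 43. Would deviate. ✗

No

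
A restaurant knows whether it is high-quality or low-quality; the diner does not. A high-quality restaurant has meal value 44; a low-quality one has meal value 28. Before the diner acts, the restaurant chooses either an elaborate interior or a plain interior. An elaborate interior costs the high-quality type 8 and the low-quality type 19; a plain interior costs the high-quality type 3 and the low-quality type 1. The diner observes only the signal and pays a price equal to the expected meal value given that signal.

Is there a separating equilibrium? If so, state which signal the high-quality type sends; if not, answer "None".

Try high-quality → elaborate interior, low-quality → plain interior:
  Under separation the diner infers type exactly: elaborate interior → high-quality (pays 44), plain interior → low-quality (pays 28).
  High-quality: elaborate interior gives 44 − 8 = 36; plain interior gives 28 − 3 = 25. No deviation. ✓
  Low-quality: plain interior gives 28 − 1 = 27; elaborate interior gives 44 − 19 = 25. No deviation. ✓
Both hold — the high-quality type sends elaborate interior.

elaborate interior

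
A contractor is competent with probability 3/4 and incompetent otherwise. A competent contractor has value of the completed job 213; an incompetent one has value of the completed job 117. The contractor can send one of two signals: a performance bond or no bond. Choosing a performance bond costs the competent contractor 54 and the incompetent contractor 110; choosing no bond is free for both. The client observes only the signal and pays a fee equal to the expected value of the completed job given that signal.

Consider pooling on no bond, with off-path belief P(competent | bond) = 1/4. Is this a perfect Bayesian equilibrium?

Yes

At the pooled signal (no bond) the client holds the prior 3/4 and pays 3/4·213 + 1/4·117 = 189. Off-path (bond) belief 1/4 gives 1/4·213 + 3/4·117 = 141.
Competent: no bond gives 189 − 0 = 189; bond gives 141 − 54 = 87. Stays. ✓
Incompetent: no bond gives 189 − 0 = 189; bond gives 141 − 110 = 31. Stays. ✓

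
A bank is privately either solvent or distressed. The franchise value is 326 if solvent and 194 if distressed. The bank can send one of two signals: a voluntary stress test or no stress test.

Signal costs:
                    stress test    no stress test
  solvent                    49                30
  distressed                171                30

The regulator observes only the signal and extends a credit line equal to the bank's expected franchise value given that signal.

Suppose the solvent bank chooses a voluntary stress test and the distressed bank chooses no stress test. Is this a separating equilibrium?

If types separate, stress test earns payment 326 and no stress test earns 194.
Solvent: stress test gives 326 − 49 = 277; no stress test gives 194 − 30 = 164. No deviation. ✓
Distressed: no stress test gives 194 − 30 = 164; stress test gives 326 − 171 = 155. No deviation. ✓
Both incentive constraints hold.

Yes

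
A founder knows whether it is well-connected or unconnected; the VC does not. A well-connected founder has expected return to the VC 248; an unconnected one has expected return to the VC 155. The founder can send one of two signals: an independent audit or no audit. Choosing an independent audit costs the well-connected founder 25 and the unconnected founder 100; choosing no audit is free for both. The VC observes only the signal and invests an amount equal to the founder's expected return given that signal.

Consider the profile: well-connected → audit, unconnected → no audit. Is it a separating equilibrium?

Yes

If types separate, audit earns payment 248 and no audit earns 155.
Well-connected: audit gives 248 − 25 = 223; no audit gives 155 − 0 = 155. No deviation. ✓
Unconnected: no audit gives 155 − 0 = 155; audit gives 248 − 100 = 148. No deviation. ✓
Neither type gains from mimicking the other.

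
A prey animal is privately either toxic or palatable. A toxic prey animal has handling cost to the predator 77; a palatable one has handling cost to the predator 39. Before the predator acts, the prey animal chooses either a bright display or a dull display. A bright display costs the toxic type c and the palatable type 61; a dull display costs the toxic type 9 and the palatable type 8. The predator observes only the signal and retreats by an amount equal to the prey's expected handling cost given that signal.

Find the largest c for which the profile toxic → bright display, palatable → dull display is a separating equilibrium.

47

Under separation: bright display → toxic (pays 77); dull display → palatable (pays 39).
Palatable: 39 − 8 = 31 ≥ 77 − 61 = 16. Holds regardless of c. ✓
Toxic: 77 − c ≥ 39 − 9, so c ≤ 77 − 30 = 47.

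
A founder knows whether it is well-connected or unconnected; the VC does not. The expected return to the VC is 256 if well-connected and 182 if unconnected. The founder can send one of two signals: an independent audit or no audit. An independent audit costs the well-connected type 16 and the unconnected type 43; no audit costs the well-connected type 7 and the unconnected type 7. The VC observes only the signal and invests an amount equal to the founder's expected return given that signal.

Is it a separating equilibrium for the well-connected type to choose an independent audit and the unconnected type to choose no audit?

Under separation the VC infers type exactly: audit → well-connected (pays 256), no audit → unconnected (pays 182).
Well-connected: audit gives 256 − 16 = 240; no audit gives 182 − 7 = 175. No deviation. ✓
Unconnected: no audit gives 182 − 7 = 175; audit gives 256 − 43 = 213. Would deviate. ✗

No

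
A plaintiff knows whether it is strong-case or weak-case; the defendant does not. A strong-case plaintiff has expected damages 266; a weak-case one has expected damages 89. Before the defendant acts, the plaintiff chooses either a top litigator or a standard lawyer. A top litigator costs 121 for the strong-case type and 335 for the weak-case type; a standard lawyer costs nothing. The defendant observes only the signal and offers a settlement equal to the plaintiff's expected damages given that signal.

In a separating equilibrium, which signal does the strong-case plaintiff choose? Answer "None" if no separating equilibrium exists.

Try strong-case → top litigator, weak-case → standard lawyer:
  If types separate, top litigator earns payment 266 and standard lawyer earns 89.
  Strong-case: top litigator gives 266 − 121 = 145; standard lawyer gives 89 − 0 = 89. No deviation. ✓
  Weak-case: standard lawyer gives 89 − 0 = 89; top litigator gives 266 − 335 = -69. No deviation. ✓
Both hold — the strong-case type sends top litigator.

top litigator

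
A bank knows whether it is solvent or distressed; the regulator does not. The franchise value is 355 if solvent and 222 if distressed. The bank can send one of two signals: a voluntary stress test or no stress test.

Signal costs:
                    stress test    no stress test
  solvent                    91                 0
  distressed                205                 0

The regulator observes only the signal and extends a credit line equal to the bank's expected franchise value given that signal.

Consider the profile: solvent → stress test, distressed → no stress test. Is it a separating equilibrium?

If types separate, stress test earns payment 355 and no stress test earns 222.
Solvent: stress test gives 355 − 91 = 264; no stress test gives 222 − 0 = 222. No deviation. ✓
Distressed: no stress test gives 222 − 0 = 222; stress test gives 355 − 205 = 150. No deviation. ✓
Neither type gains from mimicking the other.

Yes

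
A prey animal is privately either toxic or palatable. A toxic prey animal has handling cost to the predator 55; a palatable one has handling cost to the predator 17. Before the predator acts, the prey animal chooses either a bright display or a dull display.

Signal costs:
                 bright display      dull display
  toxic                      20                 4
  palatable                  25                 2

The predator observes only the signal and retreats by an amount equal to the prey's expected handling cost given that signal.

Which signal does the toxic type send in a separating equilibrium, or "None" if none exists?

None

Try toxic → bright display, palatable → dull display:
  Under separation the predator infers type exactly: bright display → toxic (pays 55), dull display → palatable (pays 17).
  Toxic: bright display gives 55 − 20 = 35; dull display gives 17 − 4 = 13. No deviation. ✓
  Palatable: dull display gives 17 − 2 = 15; bright display gives 55 − 25 = 30. Would deviate. ✗
Try toxic → dull display, palatable → bright display:
  Under separation the predator infers type exactly: dull display → toxic (pays 55), bright display → palatable (pays 17).
  Toxic: dull display gives 55 − 4 = 51; bright display gives 17 − 20 = -3. No deviation. ✓
  Palatable: bright display gives 17 − 25 = -8; dull display gives 55 − 2 = 53. Would deviate. ✗
Neither assignment is incentive-compatible.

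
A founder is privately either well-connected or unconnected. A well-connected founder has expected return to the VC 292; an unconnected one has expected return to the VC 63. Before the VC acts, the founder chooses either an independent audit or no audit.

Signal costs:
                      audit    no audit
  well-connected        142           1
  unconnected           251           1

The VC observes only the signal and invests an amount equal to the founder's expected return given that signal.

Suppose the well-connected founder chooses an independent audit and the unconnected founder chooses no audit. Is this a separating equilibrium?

Yes

If types separate, audit earns payment 292 and no audit earns 63.
Well-connected: audit gives 292 − 142 = 150; no audit gives 63 − 1 = 62. No deviation. ✓
Unconnected: no audit gives 63 − 1 = 62; audit gives 292 − 251 = 41. No deviation. ✓
Both incentive constraints hold.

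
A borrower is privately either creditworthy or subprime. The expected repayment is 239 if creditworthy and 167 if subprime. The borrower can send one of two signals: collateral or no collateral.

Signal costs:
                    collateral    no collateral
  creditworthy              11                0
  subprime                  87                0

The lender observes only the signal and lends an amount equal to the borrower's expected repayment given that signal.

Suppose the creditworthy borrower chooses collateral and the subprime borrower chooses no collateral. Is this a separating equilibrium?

If types separate, collateral earns payment 239 and no collateral earns 167.
Creditworthy: collateral gives 239 − 11 = 228; no collateral gives 167 − 0 = 167. No deviation. ✓
Subprime: no collateral gives 167 − 0 = 167; collateral gives 239 − 87 = 152. No deviation. ✓
Neither type gains from mimicking the other.

Yes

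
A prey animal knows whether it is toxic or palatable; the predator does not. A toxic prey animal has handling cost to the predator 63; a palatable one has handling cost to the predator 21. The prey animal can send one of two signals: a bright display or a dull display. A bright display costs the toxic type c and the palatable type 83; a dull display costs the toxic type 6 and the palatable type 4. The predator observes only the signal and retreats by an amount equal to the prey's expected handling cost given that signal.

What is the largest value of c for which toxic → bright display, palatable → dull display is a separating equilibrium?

Under separation: bright display → toxic (pays 63); dull display → palatable (pays 21).
Palatable: 21 − 4 = 17 ≥ 63 − 83 = -20. Holds regardless of c. ✓
Toxic: 63 − c ≥ 21 − 6, so c ≤ 63 − 15 = 48.

48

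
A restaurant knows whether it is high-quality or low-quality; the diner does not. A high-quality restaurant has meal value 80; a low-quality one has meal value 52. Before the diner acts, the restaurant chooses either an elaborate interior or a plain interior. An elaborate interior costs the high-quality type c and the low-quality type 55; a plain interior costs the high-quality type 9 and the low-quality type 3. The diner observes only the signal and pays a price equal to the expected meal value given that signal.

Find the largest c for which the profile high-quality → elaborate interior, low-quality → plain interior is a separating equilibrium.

37

Under separation: elaborate interior → high-quality (pays 80); plain interior → low-quality (pays 52).
Low-quality: 52 − 3 = 49 ≥ 80 − 55 = 25. Holds regardless of c. ✓
High-quality: 80 − c ≥ 52 − 9, so c ≤ 80 − 43 = 37.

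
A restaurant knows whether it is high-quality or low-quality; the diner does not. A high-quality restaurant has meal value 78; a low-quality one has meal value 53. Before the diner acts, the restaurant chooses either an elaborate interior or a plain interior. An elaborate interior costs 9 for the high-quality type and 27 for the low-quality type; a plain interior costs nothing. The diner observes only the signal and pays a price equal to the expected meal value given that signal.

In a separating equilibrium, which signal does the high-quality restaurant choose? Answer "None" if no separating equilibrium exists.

Try high-quality → elaborate interior, low-quality → plain interior:
  If types separate, elaborate interior earns payment 78 and plain interior earns 53.
  High-quality: elaborate interior gives 78 − 9 = 69; plain interior gives 53 − 0 = 53. No deviation. ✓
  Low-quality: plain interior gives 53 − 0 = 53; elaborate interior gives 78 − 27 = 51. No deviation. ✓
Both hold — the high-quality type sends elaborate interior.

elaborate interior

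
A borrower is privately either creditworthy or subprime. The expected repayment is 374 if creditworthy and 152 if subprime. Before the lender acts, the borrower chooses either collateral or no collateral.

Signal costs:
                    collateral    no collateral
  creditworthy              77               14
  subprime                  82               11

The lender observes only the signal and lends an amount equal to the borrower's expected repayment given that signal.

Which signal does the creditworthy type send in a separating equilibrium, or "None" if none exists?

None

Try creditworthy → collateral, subprime → no collateral:
  If types separate, collateral earns payment 374 and no collateral earns 152.
  Creditworthy: collateral gives 374 − 77 = 297; no collateral gives 152 − 14 = 138. No deviation. ✓
  Subprime: no collateral gives 152 − 11 = 141; collateral gives 374 − 82 = 292. Would deviate. ✗
Try creditworthy → no collateral, subprime → collateral:
  If types separate, no collateral earns payment 374 and collateral earns 152.
  Creditworthy: no collateral gives 374 − 14 = 360; collateral gives 152 − 77 = 75. No deviation. ✓
  Subprime: collateral gives 152 − 82 = 70; no collateral gives 374 − 11 = 363. Would deviate. ✗
Neither assignment is incentive-compatible.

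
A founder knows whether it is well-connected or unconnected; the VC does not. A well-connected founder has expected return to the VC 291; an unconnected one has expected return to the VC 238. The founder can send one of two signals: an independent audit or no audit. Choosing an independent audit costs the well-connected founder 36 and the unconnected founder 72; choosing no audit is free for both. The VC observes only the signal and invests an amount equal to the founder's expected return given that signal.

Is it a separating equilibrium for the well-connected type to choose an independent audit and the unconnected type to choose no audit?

Yes

If types separate, audit earns payment 291 and no audit earns 238.
Well-connected: audit gives 291 − 36 = 255; no audit gives 238 − 0 = 238. No deviation. ✓
Unconnected: no audit gives 238 − 0 = 238; audit gives 291 − 72 = 219. No deviation. ✓
Both incentive constraints hold.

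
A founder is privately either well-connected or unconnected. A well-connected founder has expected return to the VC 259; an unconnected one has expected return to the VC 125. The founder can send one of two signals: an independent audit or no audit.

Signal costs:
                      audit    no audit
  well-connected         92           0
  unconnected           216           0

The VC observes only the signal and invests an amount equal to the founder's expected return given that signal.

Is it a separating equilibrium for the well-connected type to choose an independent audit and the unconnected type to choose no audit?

If types separate, audit earns payment 259 and no audit earns 125.
Well-connected: audit gives 259 − 92 = 167; no audit gives 125 − 0 = 125. No deviation. ✓
Unconnected: no audit gives 125 − 0 = 125; audit gives 259 − 216 = 43. No deviation. ✓
Both incentive constraints hold.

Yes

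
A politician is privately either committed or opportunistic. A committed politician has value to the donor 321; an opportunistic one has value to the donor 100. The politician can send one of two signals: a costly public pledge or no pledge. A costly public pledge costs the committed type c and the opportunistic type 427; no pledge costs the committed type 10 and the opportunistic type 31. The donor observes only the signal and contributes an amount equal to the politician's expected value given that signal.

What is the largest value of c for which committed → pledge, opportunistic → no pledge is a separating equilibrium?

Under separation: pledge → committed (pays 321); no pledge → opportunistic (pays 100).
Opportunistic: 100 − 31 = 69 ≥ 321 − 427 = -106. Holds regardless of c. ✓
Committed: 321 − c ≥ 100 − 10, so c ≤ 321 − 90 = 231.

231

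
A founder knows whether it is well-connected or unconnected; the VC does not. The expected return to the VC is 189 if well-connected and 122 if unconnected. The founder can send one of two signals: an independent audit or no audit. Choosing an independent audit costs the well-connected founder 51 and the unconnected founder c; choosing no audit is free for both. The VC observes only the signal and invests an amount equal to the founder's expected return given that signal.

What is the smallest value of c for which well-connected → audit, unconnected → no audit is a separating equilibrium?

Under separation: audit → well-connected (pays 189); no audit → unconnected (pays 122).
Well-connected: 189 − 51 = 138 ≥ 122 − 0 = 122. Holds regardless of c. ✓
Unconnected: 122 − 0 ≥ 189 − c, so c ≥ 189 − 122 = 67.

67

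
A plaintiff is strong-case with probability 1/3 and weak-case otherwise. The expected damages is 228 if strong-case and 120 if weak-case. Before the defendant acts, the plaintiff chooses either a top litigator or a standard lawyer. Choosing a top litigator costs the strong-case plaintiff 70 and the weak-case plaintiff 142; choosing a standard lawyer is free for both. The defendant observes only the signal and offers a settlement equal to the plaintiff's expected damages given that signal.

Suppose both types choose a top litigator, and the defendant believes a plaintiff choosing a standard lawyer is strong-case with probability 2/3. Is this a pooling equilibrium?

No

At the pooled signal (top litigator) the defendant holds the prior 1/3 and pays 1/3·228 + 2/3·120 = 156. Off-path (standard lawyer) belief 2/3 gives 2/3·228 + 1/3·120 = 192.
Strong-case: top litigator gives 156 − 70 = 86; standard lawyer gives 192 − 0 = 192. Deviates. ✗
Weak-case: top litigator gives 156 − 142 = 14; standard lawyer gives 192 − 0 = 192. Deviates. ✗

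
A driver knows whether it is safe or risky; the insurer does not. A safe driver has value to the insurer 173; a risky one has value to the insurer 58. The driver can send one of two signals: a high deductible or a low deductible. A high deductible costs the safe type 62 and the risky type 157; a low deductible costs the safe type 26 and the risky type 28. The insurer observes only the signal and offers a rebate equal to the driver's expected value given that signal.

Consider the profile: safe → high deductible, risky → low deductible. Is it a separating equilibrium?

Yes

If types separate, high deductible earns payment 173 and low deductible earns 58.
Safe: high deductible gives 173 − 62 = 111; low deductible gives 58 − 26 = 32. No deviation. ✓
Risky: low deductible gives 58 − 28 = 30; high deductible gives 173 − 157 = 16. No deviation. ✓
Neither type gains from mimicking the other.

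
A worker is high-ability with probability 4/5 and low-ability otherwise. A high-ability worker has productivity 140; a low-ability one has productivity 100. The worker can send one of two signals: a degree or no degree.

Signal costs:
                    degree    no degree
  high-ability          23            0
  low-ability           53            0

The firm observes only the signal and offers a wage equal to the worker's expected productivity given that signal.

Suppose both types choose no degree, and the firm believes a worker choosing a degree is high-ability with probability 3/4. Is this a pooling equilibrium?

At the pooled signal (no degree) the firm holds the prior 4/5 and pays 4/5·140 + 1/5·100 = 132. Off-path (degree) belief 3/4 gives 3/4·140 + 1/4·100 = 130.
High-ability: no degree gives 132 − 0 = 132; degree gives 130 − 23 = 107. Stays. ✓
Low-ability: no degree gives 132 − 0 = 132; degree gives 130 − 53 = 77. Stays. ✓

Yes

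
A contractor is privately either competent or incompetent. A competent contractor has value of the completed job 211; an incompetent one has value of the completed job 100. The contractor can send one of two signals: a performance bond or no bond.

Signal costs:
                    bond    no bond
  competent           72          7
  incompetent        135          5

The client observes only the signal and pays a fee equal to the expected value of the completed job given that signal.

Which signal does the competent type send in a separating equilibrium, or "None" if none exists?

bond

Try competent → bond, incompetent → no bond:
  If types separate, bond earns payment 211 and no bond earns 100.
  Competent: bond gives 211 − 72 = 139; no bond gives 100 − 7 = 93. No deviation. ✓
  Incompetent: no bond gives 100 − 5 = 95; bond gives 211 − 135 = 76. No deviation. ✓
Both hold — the competent type sends bond.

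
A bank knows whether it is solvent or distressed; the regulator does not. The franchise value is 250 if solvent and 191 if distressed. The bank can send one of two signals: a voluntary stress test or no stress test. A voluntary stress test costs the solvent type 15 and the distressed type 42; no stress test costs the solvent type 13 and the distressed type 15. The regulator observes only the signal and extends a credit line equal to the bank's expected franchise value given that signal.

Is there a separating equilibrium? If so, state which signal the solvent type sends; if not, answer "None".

Try solvent → stress test, distressed → no stress test:
  If types separate, stress test earns payment 250 and no stress test earns 191.
  Solvent: stress test gives 250 − 15 = 235; no stress test gives 191 − 13 = 178. No deviation. ✓
  Distressed: no stress test gives 191 − 15 = 176; stress test gives 250 − 42 = 208. Would deviate. ✗
Try solvent → no stress test, distressed → stress test:
  If types separate, no stress test earns payment 250 and stress test earns 191.
  Solvent: no stress test gives 250 − 13 = 237; stress test gives 191 − 15 = 176. No deviation. ✓
  Distressed: stress test gives 191 − 42 = 149; no stress test gives 250 − 15 = 235. Would deviate. ✗
Neither assignment is incentive-compatible.

None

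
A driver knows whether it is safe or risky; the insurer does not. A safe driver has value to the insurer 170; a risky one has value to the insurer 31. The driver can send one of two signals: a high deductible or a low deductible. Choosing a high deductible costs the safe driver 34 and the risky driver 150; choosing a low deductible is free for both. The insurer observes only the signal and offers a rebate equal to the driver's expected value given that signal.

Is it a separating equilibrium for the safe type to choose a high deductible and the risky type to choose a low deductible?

Yes

Under separation the insurer infers type exactly: high deductible → safe (pays 170), low deductible → risky (pays 31).
Safe: high deductible gives 170 − 34 = 136; low deductible gives 31 − 0 = 31. No deviation. ✓
Risky: low deductible gives 31 − 0 = 31; high deductible gives 170 − 150 = 20. No deviation. ✓
Both incentive constraints hold.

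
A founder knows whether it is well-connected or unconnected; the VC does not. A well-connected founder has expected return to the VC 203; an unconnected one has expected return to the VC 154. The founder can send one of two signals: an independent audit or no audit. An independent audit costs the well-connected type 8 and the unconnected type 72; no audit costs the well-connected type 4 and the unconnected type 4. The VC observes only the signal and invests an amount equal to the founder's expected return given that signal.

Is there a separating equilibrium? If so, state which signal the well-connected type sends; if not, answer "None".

Try well-connected → audit, unconnected → no audit:
  Under separation the VC infers type exactly: audit → well-connected (pays 203), no audit → unconnected (pays 154).
  Well-connected: audit gives 203 − 8 = 195; no audit gives 154 − 4 = 150. No deviation. ✓
  Unconnected: no audit gives 154 − 4 = 150; audit gives 203 − 72 = 131. No deviation. ✓
Both hold — the well-connected type sends audit.

audit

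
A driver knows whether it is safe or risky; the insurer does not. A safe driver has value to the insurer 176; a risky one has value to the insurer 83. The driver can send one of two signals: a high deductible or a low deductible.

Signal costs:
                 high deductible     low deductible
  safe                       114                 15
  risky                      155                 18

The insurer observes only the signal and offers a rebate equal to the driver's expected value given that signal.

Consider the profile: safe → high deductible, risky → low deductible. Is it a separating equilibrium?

If types separate, high deductible earns payment 176 and low deductible earns 83.
Safe: high deductible gives 176 − 114 = 62; low deductible gives 83 − 15 = 68. Would deviate. ✗
Risky: low deductible gives 83 − 18 = 65; high deductible gives 176 − 155 = 21. No deviation. ✓

No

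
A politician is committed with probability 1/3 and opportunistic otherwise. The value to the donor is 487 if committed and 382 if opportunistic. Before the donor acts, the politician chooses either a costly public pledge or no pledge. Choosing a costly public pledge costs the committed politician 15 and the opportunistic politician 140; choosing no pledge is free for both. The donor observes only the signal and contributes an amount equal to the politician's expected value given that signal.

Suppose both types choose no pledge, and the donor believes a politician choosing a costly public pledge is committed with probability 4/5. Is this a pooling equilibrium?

On the equilibrium path (no pledge) the donor holds the prior 1/3 and pays 1/3·487 + 2/3·382 = 417. Off-path (pledge) belief 4/5 gives 4/5·487 + 1/5·382 = 466.
Committed: no pledge gives 417 − 0 = 417; pledge gives 466 − 15 = 451. Deviates. ✗
Opportunistic: no pledge gives 417 − 0 = 417; pledge gives 466 − 140 = 326. Stays. ✓

No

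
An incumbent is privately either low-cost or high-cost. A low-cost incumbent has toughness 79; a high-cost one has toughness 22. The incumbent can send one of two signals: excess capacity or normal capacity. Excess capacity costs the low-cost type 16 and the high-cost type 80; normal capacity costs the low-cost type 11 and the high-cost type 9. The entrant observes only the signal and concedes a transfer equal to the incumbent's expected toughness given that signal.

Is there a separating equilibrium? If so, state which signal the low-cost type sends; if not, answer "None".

Try low-cost → excess capacity, high-cost → normal capacity:
  Under separation the entrant infers type exactly: excess capacity → low-cost (pays 79), normal capacity → high-cost (pays 22).
  Low-cost: excess capacity gives 79 − 16 = 63; normal capacity gives 22 − 11 = 11. No deviation. ✓
  High-cost: normal capacity gives 22 − 9 = 13; excess capacity gives 79 − 80 = -1. No deviation. ✓
Both hold — the low-cost type sends excess capacity.

excess capacity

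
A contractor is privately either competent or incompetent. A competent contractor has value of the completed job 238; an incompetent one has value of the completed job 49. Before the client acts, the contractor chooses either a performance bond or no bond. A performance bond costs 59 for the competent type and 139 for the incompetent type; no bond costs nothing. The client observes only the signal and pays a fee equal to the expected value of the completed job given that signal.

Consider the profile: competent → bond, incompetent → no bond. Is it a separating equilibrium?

Under separation the client infers type exactly: bond → competent (pays 238), no bond → incompetent (pays 49).
Competent: bond gives 238 − 59 = 179; no bond gives 49 − 0 = 49. No deviation. ✓
Incompetent: no bond gives 49 − 0 = 49; bond gives 238 − 139 = 99. Would deviate. ✗

No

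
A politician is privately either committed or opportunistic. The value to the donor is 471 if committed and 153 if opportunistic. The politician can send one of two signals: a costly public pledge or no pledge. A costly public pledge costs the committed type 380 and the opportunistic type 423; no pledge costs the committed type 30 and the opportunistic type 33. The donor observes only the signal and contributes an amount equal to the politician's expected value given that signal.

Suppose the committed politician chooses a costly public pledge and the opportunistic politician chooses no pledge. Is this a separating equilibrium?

No

If types separate, pledge earns payment 471 and no pledge earns 153.
Committed: pledge gives 471 − 380 = 91; no pledge gives 153 − 30 = 123. Would deviate. ✗
Opportunistic: no pledge gives 153 − 33 = 120; pledge gives 471 − 423 = 48. No deviation. ✓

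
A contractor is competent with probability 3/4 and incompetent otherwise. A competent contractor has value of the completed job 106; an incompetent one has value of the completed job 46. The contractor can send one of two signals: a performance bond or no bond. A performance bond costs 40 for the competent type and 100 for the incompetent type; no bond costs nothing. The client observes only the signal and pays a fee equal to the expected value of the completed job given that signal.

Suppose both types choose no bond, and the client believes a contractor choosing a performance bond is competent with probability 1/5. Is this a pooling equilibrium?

Yes

At the pooled signal (no bond) the client holds the prior 3/4 and pays 3/4·106 + 1/4·46 = 91. Off-path (bond) belief 1/5 gives 1/5·106 + 4/5·46 = 58.
Competent: no bond gives 91 − 0 = 91; bond gives 58 − 40 = 18. Stays. ✓
Incompetent: no bond gives 91 − 0 = 91; bond gives 58 − 100 = -42. Stays. ✓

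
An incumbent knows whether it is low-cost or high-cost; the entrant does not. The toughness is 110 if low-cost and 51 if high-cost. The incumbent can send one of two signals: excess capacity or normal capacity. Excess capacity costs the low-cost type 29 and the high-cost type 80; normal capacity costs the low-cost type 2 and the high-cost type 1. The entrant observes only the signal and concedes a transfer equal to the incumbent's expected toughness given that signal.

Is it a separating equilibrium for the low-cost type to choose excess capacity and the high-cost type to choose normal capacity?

Under separation the entrant infers type exactly: excess capacity → low-cost (pays 110), normal capacity → high-cost (pays 51).
Low-cost: excess capacity gives 110 − 29 = 81; normal capacity gives 51 − 2 = 49. No deviation. ✓
High-cost: normal capacity gives 51 − 1 = 50; excess capacity gives 110 − 80 = 30. No deviation. ✓
Neither type gains from mimicking the other.

Yes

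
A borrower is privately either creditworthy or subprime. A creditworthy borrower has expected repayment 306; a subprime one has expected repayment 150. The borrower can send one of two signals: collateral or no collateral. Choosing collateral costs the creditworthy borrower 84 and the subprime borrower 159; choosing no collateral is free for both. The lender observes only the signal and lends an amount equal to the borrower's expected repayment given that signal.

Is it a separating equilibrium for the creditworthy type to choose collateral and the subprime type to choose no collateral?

If types separate, collateral earns payment 306 and no collateral earns 150.
Creditworthy: collateral gives 306 − 84 = 222; no collateral gives 150 − 0 = 150. No deviation. ✓
Subprime: no collateral gives 150 − 0 = 150; collateral gives 306 − 159 = 147. No deviation. ✓
Both incentive constraints hold.

Yes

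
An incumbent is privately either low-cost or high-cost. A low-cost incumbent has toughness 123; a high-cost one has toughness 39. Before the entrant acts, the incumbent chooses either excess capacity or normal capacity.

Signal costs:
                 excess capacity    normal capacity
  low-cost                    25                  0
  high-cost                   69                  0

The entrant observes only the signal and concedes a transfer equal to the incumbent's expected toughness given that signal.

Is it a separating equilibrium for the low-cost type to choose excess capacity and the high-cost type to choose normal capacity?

No

If types separate, excess capacity earns payment 123 and normal capacity earns 39.
Low-cost: excess capacity gives 123 − 25 = 98; normal capacity gives 39 − 0 = 39. No deviation. ✓
High-cost: normal capacity gives 39 − 0 = 39; excess capacity gives 123 − 69 = 54. Would deviate. ✗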